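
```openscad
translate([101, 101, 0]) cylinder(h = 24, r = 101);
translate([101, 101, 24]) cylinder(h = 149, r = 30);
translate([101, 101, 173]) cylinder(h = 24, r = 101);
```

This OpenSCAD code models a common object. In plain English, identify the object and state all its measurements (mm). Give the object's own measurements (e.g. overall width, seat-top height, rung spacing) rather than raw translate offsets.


A spool: two coaxial disc flanges of radius 101 mm and thickness 24 mm, joined by a core cylinder of radius 30 mm and height 149 mm. The lower flange rests on z = 0 and the three cylinders share a vertical axis.


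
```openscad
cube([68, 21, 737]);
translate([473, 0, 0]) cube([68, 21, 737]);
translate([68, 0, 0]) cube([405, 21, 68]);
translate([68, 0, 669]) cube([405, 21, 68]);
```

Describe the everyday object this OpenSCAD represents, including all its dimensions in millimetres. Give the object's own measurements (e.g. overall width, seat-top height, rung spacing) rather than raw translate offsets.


A rectangular picture frame lying in the x–z plane (depth along y). The opening is 405 mm wide (x) by 601 mm tall (z), surrounded by a border 68 mm wide on all four sides. The frame is 21 mm deep and is made of two full-height vertical stiles with two horizontal rails fitted between them.


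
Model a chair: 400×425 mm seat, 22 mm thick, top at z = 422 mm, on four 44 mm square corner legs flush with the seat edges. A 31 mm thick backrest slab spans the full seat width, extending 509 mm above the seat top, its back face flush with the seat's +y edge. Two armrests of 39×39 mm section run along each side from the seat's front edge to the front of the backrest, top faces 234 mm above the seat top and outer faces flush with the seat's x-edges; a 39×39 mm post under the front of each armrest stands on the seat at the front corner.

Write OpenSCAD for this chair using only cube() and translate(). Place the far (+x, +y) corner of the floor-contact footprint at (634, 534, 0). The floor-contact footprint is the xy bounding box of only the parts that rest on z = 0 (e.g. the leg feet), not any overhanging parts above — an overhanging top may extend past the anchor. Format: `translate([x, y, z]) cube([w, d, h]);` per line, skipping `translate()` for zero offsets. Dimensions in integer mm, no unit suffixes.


translate([234, 109, 400]) cube([400, 425, 22]);
translate([234, 109, 0]) cube([44, 44, 400]);
translate([590, 109, 0]) cube([44, 44, 400]);
translate([234, 490, 0]) cube([44, 44, 400]);
translate([590, 490, 0]) cube([44, 44, 400]);
translate([234, 503, 422]) cube([400, 31, 509]);
translate([234, 109, 617]) cube([39, 394, 39]);
translate([595, 109, 617]) cube([39, 394, 39]);
translate([234, 109, 422]) cube([39, 39, 195]);
translate([595, 109, 422]) cube([39, 39, 195]);


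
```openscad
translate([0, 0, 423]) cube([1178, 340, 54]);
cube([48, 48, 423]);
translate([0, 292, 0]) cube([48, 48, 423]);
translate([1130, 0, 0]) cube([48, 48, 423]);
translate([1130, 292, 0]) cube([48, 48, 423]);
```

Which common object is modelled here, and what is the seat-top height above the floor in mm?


A bench. The seat-top height is 477 mm.

A long slab on four corner posts — a bench. The slab sits at z = 423 with thickness 54, so the top is 423 + 54 = 477 mm.


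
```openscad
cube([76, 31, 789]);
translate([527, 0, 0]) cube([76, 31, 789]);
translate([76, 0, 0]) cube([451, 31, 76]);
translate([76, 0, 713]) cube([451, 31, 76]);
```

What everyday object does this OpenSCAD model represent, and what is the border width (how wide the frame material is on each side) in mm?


A picture frame. The border width is 76 mm.

Four thin pieces enclosing a rectangular opening — a picture frame. The two full-height stiles are 789 mm tall; the top rail sits at z = 713 and is 76 mm tall, so the border above the opening is 789 − 713 = 76 mm, matching the stile x-width.


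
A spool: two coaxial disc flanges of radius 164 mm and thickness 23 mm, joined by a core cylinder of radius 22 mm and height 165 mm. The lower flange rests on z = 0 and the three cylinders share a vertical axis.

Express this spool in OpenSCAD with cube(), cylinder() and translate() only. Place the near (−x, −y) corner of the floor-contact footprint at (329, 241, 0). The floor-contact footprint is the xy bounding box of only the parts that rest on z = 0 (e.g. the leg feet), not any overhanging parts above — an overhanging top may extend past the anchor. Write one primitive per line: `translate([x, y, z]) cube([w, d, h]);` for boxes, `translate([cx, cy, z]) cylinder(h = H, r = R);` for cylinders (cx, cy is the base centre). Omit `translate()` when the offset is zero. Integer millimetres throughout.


translate([493, 405, 0]) cylinder(h = 23, r = 164);
translate([493, 405, 23]) cylinder(h = 165, r = 22);
translate([493, 405, 188]) cylinder(h = 23, r = 164);


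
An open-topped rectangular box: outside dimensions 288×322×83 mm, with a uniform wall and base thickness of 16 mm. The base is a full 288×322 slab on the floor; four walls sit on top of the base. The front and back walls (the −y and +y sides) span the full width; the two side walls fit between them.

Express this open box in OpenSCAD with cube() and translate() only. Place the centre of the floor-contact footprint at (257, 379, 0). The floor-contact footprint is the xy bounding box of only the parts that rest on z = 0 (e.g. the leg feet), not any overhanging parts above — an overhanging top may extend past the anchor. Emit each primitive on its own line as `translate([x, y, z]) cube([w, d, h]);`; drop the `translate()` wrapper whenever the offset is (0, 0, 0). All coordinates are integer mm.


translate([113, 218, 0]) cube([288, 322, 16]);
translate([113, 218, 16]) cube([288, 16, 67]);
translate([113, 524, 16]) cube([288, 16, 67]);
translate([113, 234, 16]) cube([16, 290, 67]);
translate([385, 234, 16]) cube([16, 290, 67]);


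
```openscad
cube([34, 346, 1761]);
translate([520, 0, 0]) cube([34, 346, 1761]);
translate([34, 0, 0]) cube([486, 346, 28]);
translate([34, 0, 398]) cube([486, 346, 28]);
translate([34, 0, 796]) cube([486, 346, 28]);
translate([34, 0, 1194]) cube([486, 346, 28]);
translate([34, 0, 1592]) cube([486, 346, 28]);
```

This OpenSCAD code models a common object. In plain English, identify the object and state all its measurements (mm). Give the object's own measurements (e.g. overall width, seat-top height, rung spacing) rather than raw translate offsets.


An open bookshelf. Two side panels, each 34 mm thick, 346 mm deep and 1761 mm tall, stand 554 mm apart (outside-to-outside). Between them sit 5 shelves, each 28 mm thick and 346 mm deep, spanning the full gap between the sides. The bottom shelf rests on the floor (its underside at z = 0) and the clear gap between one shelf's top and the next shelf's underside is 370 mm.


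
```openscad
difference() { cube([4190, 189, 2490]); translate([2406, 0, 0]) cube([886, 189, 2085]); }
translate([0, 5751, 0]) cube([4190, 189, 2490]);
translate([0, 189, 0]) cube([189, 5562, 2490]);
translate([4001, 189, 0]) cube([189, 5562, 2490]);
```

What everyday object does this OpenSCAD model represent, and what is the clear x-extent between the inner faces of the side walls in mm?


A single room. The interior width is 3812 mm.

Four walls enclosing a rectangle with a door in the front wall — a room. Outside width 4190 minus two 189 mm walls gives 3812 mm.


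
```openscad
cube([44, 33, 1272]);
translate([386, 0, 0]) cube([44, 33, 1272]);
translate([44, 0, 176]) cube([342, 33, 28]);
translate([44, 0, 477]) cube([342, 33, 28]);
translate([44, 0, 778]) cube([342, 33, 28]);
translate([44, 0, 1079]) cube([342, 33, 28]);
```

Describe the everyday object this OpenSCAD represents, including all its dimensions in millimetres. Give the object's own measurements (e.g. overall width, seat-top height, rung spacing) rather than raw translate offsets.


A straight ladder. Two 44×33 mm vertical rails, 1272 mm tall, stand 430 mm apart (outside-to-outside) with their front faces coplanar on the −y side. 4 rungs, each 33 mm deep and 28 mm tall, span between the inner faces of the rails, front faces flush with the rails. The lowest rung's underside is at z = 176 mm and rungs are spaced 301 mm apart (underside to underside).


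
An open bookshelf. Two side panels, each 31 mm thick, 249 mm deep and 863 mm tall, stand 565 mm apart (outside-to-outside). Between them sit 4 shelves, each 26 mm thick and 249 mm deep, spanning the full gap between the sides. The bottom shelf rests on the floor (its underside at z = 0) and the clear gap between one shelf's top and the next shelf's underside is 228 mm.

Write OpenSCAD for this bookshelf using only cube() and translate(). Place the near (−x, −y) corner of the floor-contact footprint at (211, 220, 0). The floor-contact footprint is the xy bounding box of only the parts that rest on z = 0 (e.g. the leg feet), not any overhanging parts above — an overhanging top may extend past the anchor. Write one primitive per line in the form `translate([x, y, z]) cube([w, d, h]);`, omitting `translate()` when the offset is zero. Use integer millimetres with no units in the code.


translate([211, 220, 0]) cube([31, 249, 863]);
translate([745, 220, 0]) cube([31, 249, 863]);
translate([242, 220, 0]) cube([503, 249, 26]);
translate([242, 220, 254]) cube([503, 249, 26]);
translate([242, 220, 508]) cube([503, 249, 26]);
translate([242, 220, 762]) cube([503, 249, 26]);


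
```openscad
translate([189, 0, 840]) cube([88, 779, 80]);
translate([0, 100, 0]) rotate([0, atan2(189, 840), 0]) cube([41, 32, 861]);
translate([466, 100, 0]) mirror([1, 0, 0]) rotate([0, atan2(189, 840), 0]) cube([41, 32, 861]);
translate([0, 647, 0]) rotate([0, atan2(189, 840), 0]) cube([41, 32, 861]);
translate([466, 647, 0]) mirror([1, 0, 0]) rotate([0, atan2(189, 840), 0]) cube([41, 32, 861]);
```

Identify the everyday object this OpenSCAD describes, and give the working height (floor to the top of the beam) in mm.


A sawhorse. The overall height is 920 mm.

A beam across two mirrored pairs of raked legs — a sawhorse. The beam's underside is at z = 840 (matching the legs' vertical rise in atan2(189, 840)) and the beam is 80 mm tall, so its top is at 840 + 80 = 920 mm. The raked legs top out at the beam's underside, so that is the highest point.


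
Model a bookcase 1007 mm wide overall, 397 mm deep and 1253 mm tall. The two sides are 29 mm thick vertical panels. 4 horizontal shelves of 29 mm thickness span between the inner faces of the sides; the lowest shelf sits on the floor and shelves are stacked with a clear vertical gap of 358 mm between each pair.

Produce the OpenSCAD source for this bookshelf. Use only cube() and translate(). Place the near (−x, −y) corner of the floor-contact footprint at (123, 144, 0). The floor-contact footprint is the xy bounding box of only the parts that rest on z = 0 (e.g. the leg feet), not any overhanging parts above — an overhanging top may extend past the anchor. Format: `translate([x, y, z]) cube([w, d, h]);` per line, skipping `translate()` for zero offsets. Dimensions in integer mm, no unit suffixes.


translate([123, 144, 0]) cube([29, 397, 1253]);
translate([1101, 144, 0]) cube([29, 397, 1253]);
translate([152, 144, 0]) cube([949, 397, 29]);
translate([152, 144, 387]) cube([949, 397, 29]);
translate([152, 144, 774]) cube([949, 397, 29]);
translate([152, 144, 1161]) cube([949, 397, 29]);


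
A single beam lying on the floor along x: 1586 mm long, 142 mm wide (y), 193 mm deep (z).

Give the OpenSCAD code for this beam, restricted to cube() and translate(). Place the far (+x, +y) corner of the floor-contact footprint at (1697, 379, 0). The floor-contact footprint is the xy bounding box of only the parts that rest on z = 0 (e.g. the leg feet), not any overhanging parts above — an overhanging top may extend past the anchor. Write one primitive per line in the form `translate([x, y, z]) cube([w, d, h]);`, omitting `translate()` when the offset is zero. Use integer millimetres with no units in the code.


translate([111, 237, 0]) cube([1586, 142, 193]);


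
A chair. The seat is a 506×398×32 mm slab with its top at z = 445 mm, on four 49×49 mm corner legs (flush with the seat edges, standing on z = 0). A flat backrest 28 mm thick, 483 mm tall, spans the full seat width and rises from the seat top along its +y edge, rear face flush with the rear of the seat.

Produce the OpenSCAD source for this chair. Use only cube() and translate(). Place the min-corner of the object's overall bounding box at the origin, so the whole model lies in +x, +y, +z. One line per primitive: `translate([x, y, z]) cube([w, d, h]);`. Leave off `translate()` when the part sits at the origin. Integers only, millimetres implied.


// leg_h = 445 - 32 = 413
translate([0, 0, 413]) cube([506, 398, 32]);
cube([49, 49, 413]);
translate([457, 0, 0]) cube([49, 49, 413]);
translate([0, 349, 0]) cube([49, 49, 413]);
translate([457, 349, 0]) cube([49, 49, 413]);
translate([0, 370, 445]) cube([506, 28, 483]);


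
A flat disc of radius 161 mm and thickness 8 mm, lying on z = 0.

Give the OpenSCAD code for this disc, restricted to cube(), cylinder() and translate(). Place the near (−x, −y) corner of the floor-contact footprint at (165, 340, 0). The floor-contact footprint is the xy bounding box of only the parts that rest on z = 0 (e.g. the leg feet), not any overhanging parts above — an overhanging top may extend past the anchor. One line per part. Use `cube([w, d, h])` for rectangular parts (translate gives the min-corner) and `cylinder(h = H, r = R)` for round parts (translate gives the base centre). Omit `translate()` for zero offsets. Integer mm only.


translate([326, 501, 0]) cylinder(h = 8, r = 161);


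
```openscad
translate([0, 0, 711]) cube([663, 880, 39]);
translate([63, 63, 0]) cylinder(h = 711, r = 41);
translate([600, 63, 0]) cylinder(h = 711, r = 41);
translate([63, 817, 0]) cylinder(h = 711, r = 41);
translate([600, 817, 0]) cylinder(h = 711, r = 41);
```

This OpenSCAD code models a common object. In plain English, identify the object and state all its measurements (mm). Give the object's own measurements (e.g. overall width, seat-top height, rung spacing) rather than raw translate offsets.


A rectangular dining table. The top is 663×880×39 mm with its upper surface at z = 750 mm. It stands on four round legs of 82 mm diameter, each leg's bounding box inset 22 mm from the nearest pair of top edges, running from the floor to the underside of the top.


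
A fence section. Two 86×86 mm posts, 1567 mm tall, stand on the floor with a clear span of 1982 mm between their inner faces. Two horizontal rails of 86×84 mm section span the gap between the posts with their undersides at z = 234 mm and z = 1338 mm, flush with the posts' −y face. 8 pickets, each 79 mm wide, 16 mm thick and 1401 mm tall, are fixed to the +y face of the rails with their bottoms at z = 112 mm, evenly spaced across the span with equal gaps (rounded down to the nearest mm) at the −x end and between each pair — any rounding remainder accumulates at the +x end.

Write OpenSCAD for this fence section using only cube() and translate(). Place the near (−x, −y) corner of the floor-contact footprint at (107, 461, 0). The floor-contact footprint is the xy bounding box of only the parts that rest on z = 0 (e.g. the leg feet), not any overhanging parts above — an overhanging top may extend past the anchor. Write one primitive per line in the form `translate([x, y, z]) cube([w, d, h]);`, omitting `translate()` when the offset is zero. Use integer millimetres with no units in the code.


translate([107, 461, 0]) cube([86, 86, 1567]);
translate([2175, 461, 0]) cube([86, 86, 1567]);
translate([193, 461, 234]) cube([1982, 86, 84]);
translate([193, 461, 1338]) cube([1982, 86, 84]);
translate([343, 547, 112]) cube([79, 16, 1401]);
translate([572, 547, 112]) cube([79, 16, 1401]);
translate([801, 547, 112]) cube([79, 16, 1401]);
translate([1030, 547, 112]) cube([79, 16, 1401]);
translate([1259, 547, 112]) cube([79, 16, 1401]);
translate([1488, 547, 112]) cube([79, 16, 1401]);
translate([1717, 547, 112]) cube([79, 16, 1401]);
translate([1946, 547, 112]) cube([79, 16, 1401]);


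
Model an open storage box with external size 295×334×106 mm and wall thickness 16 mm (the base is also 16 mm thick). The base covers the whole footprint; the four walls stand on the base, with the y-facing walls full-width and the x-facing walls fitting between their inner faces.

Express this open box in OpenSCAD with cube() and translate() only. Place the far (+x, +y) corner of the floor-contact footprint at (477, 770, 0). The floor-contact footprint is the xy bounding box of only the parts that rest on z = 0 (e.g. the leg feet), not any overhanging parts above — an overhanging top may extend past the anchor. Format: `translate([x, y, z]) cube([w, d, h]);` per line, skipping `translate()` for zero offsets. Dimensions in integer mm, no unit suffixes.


translate([182, 436, 0]) cube([295, 334, 16]);
translate([182, 436, 16]) cube([295, 16, 90]);
translate([182, 754, 16]) cube([295, 16, 90]);
translate([182, 452, 16]) cube([16, 302, 90]);
translate([461, 452, 16]) cube([16, 302, 90]);


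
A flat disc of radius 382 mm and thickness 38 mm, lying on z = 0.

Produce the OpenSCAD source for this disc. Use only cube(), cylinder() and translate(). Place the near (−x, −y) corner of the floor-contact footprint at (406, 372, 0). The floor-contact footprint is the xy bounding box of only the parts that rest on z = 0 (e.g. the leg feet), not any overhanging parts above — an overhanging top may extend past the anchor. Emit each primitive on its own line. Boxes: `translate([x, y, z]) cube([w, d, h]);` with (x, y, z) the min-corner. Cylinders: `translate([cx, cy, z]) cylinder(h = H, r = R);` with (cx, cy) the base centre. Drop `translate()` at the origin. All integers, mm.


translate([788, 754, 0]) cylinder(h = 38, r = 382);


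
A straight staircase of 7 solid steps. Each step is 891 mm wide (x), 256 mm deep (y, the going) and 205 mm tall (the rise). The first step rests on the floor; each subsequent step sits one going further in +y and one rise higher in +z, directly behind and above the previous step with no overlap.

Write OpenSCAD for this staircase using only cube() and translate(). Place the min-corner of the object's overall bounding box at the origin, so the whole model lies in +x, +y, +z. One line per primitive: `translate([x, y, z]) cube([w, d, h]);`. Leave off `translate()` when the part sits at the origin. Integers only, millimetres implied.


cube([891, 256, 205]);
translate([0, 256, 205]) cube([891, 256, 205]);
translate([0, 512, 410]) cube([891, 256, 205]);
translate([0, 768, 615]) cube([891, 256, 205]);
translate([0, 1024, 820]) cube([891, 256, 205]);
translate([0, 1280, 1025]) cube([891, 256, 205]);
translate([0, 1536, 1230]) cube([891, 256, 205]);


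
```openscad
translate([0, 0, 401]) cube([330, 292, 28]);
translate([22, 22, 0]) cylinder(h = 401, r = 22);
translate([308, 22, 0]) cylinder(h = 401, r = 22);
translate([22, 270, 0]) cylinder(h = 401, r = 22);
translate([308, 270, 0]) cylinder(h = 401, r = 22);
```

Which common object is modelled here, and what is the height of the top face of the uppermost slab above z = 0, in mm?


A stool. The seat height is 429 mm.

A 330×292×28 slab at z = 401 on four corner cylinders — a stool. The seat top is 401 + 28 = 429 mm.


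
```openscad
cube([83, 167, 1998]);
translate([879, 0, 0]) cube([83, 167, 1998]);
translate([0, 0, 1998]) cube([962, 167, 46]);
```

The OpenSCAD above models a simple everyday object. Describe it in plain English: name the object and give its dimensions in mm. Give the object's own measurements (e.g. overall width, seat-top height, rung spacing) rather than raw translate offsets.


A door frame. The clear opening is 796 mm wide and 1998 mm high. Two 83 mm wide jambs, 167 mm deep, stand either side of the opening from the floor to the top of the opening. A 46 mm thick head sits across the top of both jambs, spanning the full outside width of the frame.


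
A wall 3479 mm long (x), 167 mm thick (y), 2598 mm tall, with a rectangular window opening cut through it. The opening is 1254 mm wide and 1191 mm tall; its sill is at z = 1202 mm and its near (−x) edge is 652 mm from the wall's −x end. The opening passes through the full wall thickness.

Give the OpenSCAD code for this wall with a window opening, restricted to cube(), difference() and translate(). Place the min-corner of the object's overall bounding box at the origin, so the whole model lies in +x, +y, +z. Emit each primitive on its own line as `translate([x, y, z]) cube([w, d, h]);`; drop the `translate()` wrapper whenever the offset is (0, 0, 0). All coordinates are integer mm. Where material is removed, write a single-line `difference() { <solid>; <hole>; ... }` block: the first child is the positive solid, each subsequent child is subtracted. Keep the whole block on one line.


difference() { cube([3479, 167, 2598]); translate([652, 0, 1202]) cube([1254, 167, 1191]); }


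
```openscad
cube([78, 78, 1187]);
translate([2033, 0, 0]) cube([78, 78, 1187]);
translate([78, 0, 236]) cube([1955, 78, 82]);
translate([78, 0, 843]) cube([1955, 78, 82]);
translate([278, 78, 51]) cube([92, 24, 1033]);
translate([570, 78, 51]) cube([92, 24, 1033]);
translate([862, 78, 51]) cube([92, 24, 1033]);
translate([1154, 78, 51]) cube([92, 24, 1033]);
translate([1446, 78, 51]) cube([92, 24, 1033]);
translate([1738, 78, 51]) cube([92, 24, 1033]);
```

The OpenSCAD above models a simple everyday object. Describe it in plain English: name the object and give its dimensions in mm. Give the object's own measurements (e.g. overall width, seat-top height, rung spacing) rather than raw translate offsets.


A fence section. Two 78×78 mm posts, 1187 mm tall, stand on the floor with a clear span of 1955 mm between their inner faces. Two horizontal rails of 78×82 mm section span the gap between the posts with their undersides at z = 236 mm and z = 843 mm, flush with the posts' −y face. 6 pickets, each 92 mm wide, 24 mm thick and 1033 mm tall, are fixed to the +y face of the rails with their bottoms at z = 51 mm, spaced across the span with a 200 mm gap after the −x post and between neighbouring pickets, with 203 mm left before the +x post.


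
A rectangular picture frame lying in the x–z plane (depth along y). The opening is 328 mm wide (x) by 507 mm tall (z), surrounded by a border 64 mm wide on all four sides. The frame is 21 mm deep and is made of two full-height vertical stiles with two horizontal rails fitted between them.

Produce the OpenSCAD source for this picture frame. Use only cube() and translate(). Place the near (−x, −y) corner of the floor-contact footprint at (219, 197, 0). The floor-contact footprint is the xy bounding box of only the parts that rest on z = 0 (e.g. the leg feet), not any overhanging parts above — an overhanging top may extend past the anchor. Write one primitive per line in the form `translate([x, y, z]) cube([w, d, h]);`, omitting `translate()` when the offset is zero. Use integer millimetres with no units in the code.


translate([219, 197, 0]) cube([64, 21, 635]);
translate([611, 197, 0]) cube([64, 21, 635]);
translate([283, 197, 0]) cube([328, 21, 64]);
translate([283, 197, 571]) cube([328, 21, 64]);


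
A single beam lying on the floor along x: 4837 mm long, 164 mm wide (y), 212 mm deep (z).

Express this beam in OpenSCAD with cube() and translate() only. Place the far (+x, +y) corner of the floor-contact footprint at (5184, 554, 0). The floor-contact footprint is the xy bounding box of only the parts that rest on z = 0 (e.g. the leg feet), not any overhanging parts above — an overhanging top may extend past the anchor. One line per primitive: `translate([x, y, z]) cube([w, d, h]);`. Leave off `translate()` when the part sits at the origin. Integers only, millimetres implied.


translate([347, 390, 0]) cube([4837, 164, 212]);


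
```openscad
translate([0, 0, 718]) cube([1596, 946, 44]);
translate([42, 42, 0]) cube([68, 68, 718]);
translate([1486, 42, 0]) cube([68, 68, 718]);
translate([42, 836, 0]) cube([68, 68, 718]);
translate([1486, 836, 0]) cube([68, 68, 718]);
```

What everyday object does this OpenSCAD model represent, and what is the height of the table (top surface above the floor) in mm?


A table. The table height is 762 mm.

A 1596×946×44 slab sits at z = 718 on four 68 mm square posts — a table. The top surface is at 718 + 44 = 762 mm.


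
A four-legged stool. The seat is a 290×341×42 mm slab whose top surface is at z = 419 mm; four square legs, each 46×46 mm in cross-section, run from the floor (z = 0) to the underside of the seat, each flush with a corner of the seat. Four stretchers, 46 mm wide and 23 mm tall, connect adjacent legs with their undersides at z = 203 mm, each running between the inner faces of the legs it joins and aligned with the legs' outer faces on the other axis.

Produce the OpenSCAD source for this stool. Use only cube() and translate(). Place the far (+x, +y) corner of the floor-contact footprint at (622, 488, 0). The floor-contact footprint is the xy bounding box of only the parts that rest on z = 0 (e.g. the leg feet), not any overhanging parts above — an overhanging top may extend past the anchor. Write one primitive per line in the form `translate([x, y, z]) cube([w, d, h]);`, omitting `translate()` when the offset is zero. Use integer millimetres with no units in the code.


translate([332, 147, 377]) cube([290, 341, 42]);
translate([332, 147, 0]) cube([46, 46, 377]);
translate([576, 147, 0]) cube([46, 46, 377]);
translate([332, 442, 0]) cube([46, 46, 377]);
translate([576, 442, 0]) cube([46, 46, 377]);
translate([378, 147, 203]) cube([198, 46, 23]);
translate([378, 442, 203]) cube([198, 46, 23]);
translate([332, 193, 203]) cube([46, 249, 23]);
translate([576, 193, 203]) cube([46, 249, 23]);


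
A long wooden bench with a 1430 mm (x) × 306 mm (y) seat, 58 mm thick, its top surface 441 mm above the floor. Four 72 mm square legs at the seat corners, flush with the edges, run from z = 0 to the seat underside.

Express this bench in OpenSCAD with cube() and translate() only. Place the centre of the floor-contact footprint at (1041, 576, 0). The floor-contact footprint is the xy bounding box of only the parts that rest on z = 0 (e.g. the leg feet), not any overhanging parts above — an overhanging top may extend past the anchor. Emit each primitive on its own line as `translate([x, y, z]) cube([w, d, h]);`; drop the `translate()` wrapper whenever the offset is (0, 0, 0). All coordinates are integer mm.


translate([326, 423, 383]) cube([1430, 306, 58]);
translate([326, 423, 0]) cube([72, 72, 383]);
translate([326, 657, 0]) cube([72, 72, 383]);
translate([1684, 423, 0]) cube([72, 72, 383]);
translate([1684, 657, 0]) cube([72, 72, 383]);


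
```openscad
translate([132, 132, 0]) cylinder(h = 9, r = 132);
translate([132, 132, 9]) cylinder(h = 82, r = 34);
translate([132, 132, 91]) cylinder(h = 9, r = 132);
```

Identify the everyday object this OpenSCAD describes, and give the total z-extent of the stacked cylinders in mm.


A spool. The overall height is 100 mm.

Three coaxial cylinders, large–small–large — a spool. Two 9 mm flanges and a 82 mm core give 9 + 82 + 9 = 100 mm.


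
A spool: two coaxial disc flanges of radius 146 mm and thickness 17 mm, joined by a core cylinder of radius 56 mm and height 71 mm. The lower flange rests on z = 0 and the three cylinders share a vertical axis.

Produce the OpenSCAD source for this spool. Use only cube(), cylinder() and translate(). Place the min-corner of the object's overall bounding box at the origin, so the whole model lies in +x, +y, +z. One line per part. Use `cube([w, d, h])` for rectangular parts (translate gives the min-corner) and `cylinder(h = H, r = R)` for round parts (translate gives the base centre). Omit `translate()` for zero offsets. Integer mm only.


translate([146, 146, 0]) cylinder(h = 17, r = 146);
translate([146, 146, 17]) cylinder(h = 71, r = 56);
translate([146, 146, 88]) cylinder(h = 17, r = 146);


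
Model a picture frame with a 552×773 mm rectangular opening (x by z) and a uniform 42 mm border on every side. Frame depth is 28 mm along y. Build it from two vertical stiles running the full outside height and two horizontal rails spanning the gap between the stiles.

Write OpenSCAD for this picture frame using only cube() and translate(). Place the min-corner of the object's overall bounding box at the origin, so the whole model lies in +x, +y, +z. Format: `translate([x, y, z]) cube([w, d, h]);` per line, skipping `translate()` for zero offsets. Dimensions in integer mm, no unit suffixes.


cube([42, 28, 857]);
translate([594, 0, 0]) cube([42, 28, 857]);
translate([42, 0, 0]) cube([552, 28, 42]);
translate([42, 0, 815]) cube([552, 28, 42]);


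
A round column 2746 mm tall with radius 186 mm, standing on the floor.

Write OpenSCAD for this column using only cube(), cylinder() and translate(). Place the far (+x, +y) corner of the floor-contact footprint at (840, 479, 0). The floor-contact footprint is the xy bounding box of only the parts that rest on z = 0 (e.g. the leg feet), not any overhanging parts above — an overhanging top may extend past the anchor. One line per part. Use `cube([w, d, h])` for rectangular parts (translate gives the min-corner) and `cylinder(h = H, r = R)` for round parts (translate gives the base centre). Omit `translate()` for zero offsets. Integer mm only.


translate([654, 293, 0]) cylinder(h = 2746, r = 186);


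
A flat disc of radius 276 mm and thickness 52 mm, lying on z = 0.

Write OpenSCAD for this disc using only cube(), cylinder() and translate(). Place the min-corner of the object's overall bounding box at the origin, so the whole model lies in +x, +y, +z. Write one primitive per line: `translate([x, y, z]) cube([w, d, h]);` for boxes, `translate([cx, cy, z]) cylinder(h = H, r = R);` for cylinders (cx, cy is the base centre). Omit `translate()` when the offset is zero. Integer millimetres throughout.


translate([276, 276, 0]) cylinder(h = 52, r = 276);


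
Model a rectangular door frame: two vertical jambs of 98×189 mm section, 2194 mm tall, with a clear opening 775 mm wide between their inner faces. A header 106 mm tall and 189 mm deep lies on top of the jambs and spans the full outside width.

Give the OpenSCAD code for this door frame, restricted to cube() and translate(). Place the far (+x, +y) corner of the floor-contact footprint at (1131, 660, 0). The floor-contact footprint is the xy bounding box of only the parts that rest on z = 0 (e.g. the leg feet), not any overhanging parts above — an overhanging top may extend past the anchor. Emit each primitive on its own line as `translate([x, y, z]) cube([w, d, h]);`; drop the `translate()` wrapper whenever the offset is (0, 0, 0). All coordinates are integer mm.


translate([160, 471, 0]) cube([98, 189, 2194]);
translate([1033, 471, 0]) cube([98, 189, 2194]);
translate([160, 471, 2194]) cube([971, 189, 106]);


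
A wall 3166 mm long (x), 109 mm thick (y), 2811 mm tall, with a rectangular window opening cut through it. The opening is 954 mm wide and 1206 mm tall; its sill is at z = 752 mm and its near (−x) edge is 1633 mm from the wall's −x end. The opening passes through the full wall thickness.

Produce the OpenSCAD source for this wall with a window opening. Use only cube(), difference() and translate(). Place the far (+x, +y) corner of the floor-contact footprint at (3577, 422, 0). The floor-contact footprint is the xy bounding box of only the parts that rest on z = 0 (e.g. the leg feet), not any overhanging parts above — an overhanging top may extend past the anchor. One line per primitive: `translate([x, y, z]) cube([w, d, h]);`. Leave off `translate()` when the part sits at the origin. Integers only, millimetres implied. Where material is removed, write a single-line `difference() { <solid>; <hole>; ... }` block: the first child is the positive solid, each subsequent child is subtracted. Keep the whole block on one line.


difference() { translate([411, 313, 0]) cube([3166, 109, 2811]); translate([2044, 313, 752]) cube([954, 109, 1206]); }


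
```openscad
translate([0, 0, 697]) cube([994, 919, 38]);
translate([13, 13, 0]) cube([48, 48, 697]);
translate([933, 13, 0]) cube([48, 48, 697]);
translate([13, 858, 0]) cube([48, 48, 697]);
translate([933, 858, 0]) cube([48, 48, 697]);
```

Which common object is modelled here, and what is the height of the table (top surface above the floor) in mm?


A table. The table height is 735 mm.

A 994×919×38 slab sits at z = 697 on four 48 mm square posts — a table. The top surface is at 697 + 38 = 735 mm.


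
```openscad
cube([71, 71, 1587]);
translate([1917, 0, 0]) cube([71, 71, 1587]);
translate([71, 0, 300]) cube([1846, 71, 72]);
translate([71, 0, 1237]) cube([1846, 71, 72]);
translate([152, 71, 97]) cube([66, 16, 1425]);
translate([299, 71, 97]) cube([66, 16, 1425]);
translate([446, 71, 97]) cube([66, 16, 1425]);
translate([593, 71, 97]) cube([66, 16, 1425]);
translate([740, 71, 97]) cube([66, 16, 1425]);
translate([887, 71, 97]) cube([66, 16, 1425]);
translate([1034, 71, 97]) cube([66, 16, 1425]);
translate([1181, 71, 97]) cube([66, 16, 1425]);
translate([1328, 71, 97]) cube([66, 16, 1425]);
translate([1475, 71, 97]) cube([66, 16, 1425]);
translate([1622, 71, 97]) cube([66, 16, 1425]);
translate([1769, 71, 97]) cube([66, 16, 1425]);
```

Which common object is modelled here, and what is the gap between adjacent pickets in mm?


A fence section. The picket gap is 81 mm.

Two posts, two rails, 12 pickets — a fence section. Span 1846 mm holds 12 pickets of 66 mm with 13 equal gaps: ⌊(1846 − 12·66) / 13⌋ = 81 mm.


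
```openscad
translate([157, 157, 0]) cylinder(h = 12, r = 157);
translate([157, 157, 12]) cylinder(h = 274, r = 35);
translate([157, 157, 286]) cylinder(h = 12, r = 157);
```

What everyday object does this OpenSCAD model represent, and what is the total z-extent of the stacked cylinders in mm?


A spool. The overall height is 298 mm.

Three coaxial cylinders, large–small–large — a spool. Two 12 mm flanges and a 274 mm core give 12 + 274 + 12 = 298 mm.


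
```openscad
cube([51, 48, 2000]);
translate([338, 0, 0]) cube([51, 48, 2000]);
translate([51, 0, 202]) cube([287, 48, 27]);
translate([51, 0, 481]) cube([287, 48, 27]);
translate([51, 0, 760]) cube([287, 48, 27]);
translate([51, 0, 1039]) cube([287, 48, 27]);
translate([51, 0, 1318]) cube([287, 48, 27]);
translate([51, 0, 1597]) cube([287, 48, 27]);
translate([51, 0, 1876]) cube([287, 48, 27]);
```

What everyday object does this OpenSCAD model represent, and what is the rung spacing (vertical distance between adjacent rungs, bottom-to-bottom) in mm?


A ladder. The rung spacing is 279 mm.

Two tall 51×48 posts with 7 short bars between them — a ladder. Adjacent rungs sit at z = 202 and z = 481, so the spacing is 481 − 202 = 279 mm.


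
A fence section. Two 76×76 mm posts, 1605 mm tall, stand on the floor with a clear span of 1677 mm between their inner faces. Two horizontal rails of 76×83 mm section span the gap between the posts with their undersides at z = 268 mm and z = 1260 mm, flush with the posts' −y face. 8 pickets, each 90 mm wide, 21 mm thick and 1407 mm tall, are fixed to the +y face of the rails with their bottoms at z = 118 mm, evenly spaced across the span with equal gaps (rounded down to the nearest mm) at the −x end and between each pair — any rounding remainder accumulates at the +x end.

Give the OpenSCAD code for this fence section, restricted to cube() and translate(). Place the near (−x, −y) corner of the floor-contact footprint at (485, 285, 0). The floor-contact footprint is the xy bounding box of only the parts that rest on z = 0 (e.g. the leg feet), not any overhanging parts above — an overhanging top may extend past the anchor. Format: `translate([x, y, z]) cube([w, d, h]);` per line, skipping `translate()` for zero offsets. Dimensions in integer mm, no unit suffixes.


translate([485, 285, 0]) cube([76, 76, 1605]);
translate([2238, 285, 0]) cube([76, 76, 1605]);
translate([561, 285, 268]) cube([1677, 76, 83]);
translate([561, 285, 1260]) cube([1677, 76, 83]);
translate([667, 361, 118]) cube([90, 21, 1407]);
translate([863, 361, 118]) cube([90, 21, 1407]);
translate([1059, 361, 118]) cube([90, 21, 1407]);
translate([1255, 361, 118]) cube([90, 21, 1407]);
translate([1451, 361, 118]) cube([90, 21, 1407]);
translate([1647, 361, 118]) cube([90, 21, 1407]);
translate([1843, 361, 118]) cube([90, 21, 1407]);
translate([2039, 361, 118]) cube([90, 21, 1407]);


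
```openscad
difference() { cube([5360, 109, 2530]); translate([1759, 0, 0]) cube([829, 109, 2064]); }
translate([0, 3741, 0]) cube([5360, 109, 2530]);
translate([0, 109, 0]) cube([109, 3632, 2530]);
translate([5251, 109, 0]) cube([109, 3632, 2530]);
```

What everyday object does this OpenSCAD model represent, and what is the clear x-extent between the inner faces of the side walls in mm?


A single room. The interior width is 5142 mm.

Four walls enclosing a rectangle with a door in the front wall — a room. Outside width 5360 minus two 109 mm walls gives 5142 mm.


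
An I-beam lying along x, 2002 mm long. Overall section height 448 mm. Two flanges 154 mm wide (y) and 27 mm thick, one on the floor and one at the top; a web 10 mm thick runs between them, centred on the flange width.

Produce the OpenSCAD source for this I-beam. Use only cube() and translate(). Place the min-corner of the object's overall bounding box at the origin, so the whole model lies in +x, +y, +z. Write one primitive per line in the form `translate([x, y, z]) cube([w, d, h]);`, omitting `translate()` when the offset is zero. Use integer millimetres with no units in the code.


cube([2002, 154, 27]);
translate([0, 72, 27]) cube([2002, 10, 394]);
translate([0, 0, 421]) cube([2002, 154, 27]);


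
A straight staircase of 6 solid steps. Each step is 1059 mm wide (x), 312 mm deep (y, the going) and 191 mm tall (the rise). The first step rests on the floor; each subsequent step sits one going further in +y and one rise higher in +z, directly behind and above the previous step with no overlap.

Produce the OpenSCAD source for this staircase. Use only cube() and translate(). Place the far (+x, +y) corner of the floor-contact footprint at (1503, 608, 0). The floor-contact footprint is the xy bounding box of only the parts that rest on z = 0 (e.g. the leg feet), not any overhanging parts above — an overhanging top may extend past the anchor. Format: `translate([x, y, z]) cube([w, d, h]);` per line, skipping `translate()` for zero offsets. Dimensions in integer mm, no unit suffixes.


translate([444, 296, 0]) cube([1059, 312, 191]);
translate([444, 608, 191]) cube([1059, 312, 191]);
translate([444, 920, 382]) cube([1059, 312, 191]);
translate([444, 1232, 573]) cube([1059, 312, 191]);
translate([444, 1544, 764]) cube([1059, 312, 191]);
translate([444, 1856, 955]) cube([1059, 312, 191]);


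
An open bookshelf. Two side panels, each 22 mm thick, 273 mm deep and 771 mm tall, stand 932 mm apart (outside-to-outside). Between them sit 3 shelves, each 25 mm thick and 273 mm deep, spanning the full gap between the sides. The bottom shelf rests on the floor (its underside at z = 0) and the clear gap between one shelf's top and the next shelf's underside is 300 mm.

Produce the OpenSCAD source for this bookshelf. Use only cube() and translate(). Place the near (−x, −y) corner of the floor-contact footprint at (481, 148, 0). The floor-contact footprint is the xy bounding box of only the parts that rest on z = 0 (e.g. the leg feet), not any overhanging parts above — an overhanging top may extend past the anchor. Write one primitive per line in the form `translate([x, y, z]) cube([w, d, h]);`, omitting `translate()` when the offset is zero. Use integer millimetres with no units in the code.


translate([481, 148, 0]) cube([22, 273, 771]);
translate([1391, 148, 0]) cube([22, 273, 771]);
translate([503, 148, 0]) cube([888, 273, 25]);
translate([503, 148, 325]) cube([888, 273, 25]);
translate([503, 148, 650]) cube([888, 273, 25]);
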